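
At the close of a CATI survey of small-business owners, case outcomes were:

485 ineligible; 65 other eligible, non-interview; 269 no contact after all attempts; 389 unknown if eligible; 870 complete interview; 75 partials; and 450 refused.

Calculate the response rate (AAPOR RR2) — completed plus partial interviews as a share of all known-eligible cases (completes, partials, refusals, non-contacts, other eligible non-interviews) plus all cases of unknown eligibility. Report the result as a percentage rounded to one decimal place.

44.6%

Top = 870 + 75 = 945
Denominator = 870 + 75 + 450 + 269 + 65 + 389 = 2118
RR2 = 945 / 2118 = 0.4462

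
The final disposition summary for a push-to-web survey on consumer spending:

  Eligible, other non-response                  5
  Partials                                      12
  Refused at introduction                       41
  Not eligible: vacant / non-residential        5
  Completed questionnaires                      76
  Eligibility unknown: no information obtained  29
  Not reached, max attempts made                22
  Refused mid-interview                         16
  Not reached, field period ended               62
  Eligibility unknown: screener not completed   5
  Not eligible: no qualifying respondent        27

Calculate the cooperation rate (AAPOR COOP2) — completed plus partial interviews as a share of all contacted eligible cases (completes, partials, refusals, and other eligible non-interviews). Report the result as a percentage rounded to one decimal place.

Declined to participate = 41 + 16 = 57
No contact after all attempts = 62 + 22 = 84
Unknown eligibility = 5 + 29 = 34
Out of scope = 27 + 5 = 32
Num: 76 + 12 = 88
Denominator: 76 + 12 + 57 + 5 = 150
COOP2 = 88 / 150 = 0.5867

58.7%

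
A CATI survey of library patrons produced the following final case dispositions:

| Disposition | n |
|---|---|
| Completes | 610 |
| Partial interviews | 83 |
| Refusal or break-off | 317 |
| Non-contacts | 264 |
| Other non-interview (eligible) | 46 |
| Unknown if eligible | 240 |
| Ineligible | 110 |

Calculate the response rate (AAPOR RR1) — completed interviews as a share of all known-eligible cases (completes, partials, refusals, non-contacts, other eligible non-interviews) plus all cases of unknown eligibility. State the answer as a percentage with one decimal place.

39.1%

Numerator = 610
Denom = 610 + 83 + 317 + 264 + 46 + 240 = 1560
RR1 = 610 / 1560 = 0.3910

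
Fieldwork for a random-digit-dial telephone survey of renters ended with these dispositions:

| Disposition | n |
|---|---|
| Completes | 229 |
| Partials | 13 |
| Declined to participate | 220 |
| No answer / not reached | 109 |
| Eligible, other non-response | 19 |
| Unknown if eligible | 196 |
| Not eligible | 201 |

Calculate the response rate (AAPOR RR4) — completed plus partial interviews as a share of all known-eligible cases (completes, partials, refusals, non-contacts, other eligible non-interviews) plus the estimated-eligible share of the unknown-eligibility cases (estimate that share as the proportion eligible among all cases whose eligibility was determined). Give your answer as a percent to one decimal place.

32.9%

Num = 229 + 13 = 242
Known eligible = 229 + 13 + 220 + 109 + 19 = 590
e = 590 / (590 + 201) = 590 / 791 = 0.7459
e × U = 0.7459 × 196 = 146.20
Base = 590 + 146.20 = 736.20
RR4 = 242 / 736.20 = 0.3287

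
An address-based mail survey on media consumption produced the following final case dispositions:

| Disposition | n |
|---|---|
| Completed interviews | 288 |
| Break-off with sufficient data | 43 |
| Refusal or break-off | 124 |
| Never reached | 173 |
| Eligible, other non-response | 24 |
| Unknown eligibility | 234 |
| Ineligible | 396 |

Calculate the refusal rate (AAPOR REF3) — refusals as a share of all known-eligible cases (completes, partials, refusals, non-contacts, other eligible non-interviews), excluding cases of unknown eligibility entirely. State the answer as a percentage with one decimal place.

19.0%

Top → 124
Denominator → 288 + 43 + 124 + 173 + 24 = 652
REF3 = 124 / 652 = 0.1902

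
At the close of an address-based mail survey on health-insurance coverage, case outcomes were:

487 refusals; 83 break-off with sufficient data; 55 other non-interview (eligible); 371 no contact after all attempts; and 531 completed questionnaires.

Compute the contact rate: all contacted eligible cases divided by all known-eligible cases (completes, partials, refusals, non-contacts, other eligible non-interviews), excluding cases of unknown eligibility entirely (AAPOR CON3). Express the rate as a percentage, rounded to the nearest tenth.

Top = 531 + 83 + 487 + 55 = 1156
Base = 531 + 83 + 487 + 371 + 55 = 1527
CON3 = 1156 / 1527 = 0.7570

75.7%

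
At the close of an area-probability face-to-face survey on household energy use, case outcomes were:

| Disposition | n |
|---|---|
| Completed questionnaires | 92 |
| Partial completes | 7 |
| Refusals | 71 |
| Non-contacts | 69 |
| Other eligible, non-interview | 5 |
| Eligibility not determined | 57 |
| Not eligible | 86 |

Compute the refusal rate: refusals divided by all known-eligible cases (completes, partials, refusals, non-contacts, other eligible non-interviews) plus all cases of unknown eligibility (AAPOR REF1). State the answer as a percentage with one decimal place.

23.6%

Top → 71
Denominator → 92 + 7 + 71 + 69 + 5 + 57 = 301
REF1 = 71 / 301 = 0.2359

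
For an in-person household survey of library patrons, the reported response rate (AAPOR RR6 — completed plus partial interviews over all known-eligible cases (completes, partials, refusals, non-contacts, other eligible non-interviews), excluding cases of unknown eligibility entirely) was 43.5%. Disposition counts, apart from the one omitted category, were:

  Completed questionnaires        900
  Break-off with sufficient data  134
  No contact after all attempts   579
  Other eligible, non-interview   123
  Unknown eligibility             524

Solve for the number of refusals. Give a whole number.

Top → 900 + 134 = 1034
RR6 = 1034 / D = 0.435
D = 1034 / 0.435 = 2377.0
Remaining denominator categories sum to 1736
refusals = 2377.0 − 1736 ≈ 641

641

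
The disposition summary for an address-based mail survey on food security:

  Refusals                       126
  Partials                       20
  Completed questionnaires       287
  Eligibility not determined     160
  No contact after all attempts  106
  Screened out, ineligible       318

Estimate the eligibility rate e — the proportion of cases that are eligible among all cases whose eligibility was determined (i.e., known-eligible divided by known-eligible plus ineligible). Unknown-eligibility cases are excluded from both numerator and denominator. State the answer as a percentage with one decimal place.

62.9%

Known eligible → 287 + 20 + 126 + 106 = 539
e = 539 / (539 + 318) = 539 / 857 = 0.6289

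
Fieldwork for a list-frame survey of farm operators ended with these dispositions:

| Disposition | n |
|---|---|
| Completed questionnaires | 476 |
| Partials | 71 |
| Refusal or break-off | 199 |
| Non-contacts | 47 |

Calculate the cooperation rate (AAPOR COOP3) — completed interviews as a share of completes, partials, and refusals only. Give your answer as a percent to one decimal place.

63.8%

Top = 476
Denom = 476 + 71 + 199 = 746
COOP3 = 476 / 746 = 0.6381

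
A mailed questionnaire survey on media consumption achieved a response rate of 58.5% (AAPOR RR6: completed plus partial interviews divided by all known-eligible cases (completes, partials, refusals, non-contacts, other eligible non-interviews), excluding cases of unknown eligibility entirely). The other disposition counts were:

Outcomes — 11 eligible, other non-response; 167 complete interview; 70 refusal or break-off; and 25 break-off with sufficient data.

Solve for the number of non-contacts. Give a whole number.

55

Top = 167 + 25 = 192
RR6 = 192 / D = 0.585
D = 192 / 0.585 = 328.2
Remaining denominator categories sum to 273
non-contacts = 328.2 − 273 ≈ 55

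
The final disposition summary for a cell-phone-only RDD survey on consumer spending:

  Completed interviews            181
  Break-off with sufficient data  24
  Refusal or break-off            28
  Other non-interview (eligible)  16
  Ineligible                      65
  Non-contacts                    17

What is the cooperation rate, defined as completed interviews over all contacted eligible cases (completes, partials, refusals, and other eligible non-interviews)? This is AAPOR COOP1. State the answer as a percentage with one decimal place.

72.7%

Numerator = 181
Denom = 181 + 24 + 28 + 16 = 249
COOP1 = 181 / 249 = 0.7269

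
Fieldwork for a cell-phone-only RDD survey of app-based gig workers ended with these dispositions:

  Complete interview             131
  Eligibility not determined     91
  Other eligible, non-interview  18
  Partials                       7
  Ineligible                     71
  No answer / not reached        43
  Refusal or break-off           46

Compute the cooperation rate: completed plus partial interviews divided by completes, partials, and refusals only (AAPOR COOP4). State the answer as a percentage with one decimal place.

75.0%

Num: 131 + 7 = 138
Denom: 131 + 7 + 46 = 184
COOP4 = 138 / 184 = 0.7500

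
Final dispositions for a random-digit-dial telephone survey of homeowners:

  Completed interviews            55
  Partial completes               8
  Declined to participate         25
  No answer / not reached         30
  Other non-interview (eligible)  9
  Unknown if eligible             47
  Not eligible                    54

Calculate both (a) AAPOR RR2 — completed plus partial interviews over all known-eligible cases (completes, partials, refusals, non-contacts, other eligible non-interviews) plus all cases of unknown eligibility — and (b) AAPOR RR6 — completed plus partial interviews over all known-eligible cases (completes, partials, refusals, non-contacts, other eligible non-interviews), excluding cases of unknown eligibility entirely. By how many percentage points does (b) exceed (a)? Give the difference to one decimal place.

13.4

Numerator → 55 + 8 = 63
Denom → 55 + 8 + 25 + 30 + 9 + 47 = 174
RR2 = 63 / 174 = 0.3621
Denom → 55 + 8 + 25 + 30 + 9 = 127
RR6 = 63 / 127 = 0.4961
Difference = 49.61 − 36.21 = 13.40 percentage points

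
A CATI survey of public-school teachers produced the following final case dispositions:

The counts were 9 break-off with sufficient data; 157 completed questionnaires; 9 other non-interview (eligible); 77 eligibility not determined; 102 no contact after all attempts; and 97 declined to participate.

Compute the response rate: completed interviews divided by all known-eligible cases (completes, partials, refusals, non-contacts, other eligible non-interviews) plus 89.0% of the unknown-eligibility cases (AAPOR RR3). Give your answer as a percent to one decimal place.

35.5%

Num → 157
Known eligible → 157 + 9 + 97 + 102 + 9 = 374
Eligible share of unknowns → 0.8900 × 77 = 68.53
Denom → 374 + 68.53 = 442.53
RR3 = 157 / 442.53 = 0.3548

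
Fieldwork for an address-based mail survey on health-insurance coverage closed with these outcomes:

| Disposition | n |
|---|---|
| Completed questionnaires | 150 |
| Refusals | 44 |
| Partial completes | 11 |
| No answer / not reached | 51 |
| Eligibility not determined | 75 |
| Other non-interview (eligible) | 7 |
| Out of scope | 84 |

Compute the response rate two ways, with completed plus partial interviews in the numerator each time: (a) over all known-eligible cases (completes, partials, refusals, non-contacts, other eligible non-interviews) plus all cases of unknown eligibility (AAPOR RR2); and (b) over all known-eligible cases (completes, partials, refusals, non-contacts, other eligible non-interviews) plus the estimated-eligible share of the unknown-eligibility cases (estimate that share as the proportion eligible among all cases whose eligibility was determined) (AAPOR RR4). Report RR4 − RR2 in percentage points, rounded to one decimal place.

2.7

Num = 150 + 11 = 161
Denominator = 150 + 11 + 44 + 51 + 7 + 75 = 338
RR2 = 161 / 338 = 0.4763
Determined eligible = 150 + 11 + 44 + 51 + 7 = 263
e = 263 / (263 + 84) = 263 / 347 = 0.7579
Eligible share of unknowns = 0.7579 × 75 = 56.84
Denominator = 263 + 56.84 = 319.84
RR4 = 161 / 319.84 = 0.5034
Difference = 50.34 − 47.63 = 2.71 percentage points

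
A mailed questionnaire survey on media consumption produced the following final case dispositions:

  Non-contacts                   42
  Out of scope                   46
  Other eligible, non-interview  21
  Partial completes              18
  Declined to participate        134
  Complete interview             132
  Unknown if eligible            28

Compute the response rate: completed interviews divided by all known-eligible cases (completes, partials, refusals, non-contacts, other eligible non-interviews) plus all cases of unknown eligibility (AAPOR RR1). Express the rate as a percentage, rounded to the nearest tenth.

35.2%

Top = 132
Denominator = 132 + 18 + 134 + 42 + 21 + 28 = 375
RR1 = 132 / 375 = 0.3520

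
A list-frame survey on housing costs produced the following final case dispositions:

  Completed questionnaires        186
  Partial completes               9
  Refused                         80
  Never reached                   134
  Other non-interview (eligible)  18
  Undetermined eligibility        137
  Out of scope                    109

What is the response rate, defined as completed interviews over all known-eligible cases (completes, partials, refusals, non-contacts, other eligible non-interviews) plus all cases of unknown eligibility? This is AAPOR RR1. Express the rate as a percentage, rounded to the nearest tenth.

Num → 186
Base → 186 + 9 + 80 + 134 + 18 + 137 = 564
RR1 = 186 / 564 = 0.3298

33.0%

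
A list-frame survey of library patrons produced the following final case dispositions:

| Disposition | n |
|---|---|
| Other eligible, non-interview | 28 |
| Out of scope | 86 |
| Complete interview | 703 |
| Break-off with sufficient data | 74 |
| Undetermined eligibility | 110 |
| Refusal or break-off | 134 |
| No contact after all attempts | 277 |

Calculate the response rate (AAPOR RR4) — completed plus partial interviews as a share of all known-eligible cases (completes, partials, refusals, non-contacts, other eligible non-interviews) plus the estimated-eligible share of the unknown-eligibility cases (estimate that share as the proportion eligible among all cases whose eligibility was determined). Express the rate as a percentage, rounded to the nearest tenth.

58.9%

Numerator = 703 + 74 = 777
Eligible (known) = 703 + 74 + 134 + 277 + 28 = 1216
e = 1216 / (1216 + 86) = 1216 / 1302 = 0.9339
Estimated eligible among unknowns = 0.9339 × 110 = 102.73
Denominator = 1216 + 102.73 = 1318.73
RR4 = 777 / 1318.73 = 0.5892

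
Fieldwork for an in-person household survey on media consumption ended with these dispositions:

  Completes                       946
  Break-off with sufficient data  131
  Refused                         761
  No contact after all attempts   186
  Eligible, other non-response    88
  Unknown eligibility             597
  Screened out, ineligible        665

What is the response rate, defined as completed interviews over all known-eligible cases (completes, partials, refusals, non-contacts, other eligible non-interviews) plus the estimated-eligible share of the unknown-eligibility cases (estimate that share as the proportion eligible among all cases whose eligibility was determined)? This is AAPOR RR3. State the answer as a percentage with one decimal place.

Top = 946
Eligible (known) = 946 + 131 + 761 + 186 + 88 = 2112
e = 2112 / (2112 + 665) = 2112 / 2777 = 0.7605
Eligible share of unknowns = 0.7605 × 597 = 454.02
Base = 2112 + 454.02 = 2566.02
RR3 = 946 / 2566.02 = 0.3687

36.9%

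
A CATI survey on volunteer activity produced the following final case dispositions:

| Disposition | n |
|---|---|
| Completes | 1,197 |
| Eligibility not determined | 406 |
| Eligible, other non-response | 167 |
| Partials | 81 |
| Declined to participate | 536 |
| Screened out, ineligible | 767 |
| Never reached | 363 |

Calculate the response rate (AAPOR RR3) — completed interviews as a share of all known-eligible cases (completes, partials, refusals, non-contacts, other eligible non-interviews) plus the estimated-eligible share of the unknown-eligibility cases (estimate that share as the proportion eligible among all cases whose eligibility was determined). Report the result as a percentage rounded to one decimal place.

Top → 1197
Eligible (known) → 1197 + 81 + 536 + 363 + 167 = 2344
e = 2344 / (2344 + 767) = 2344 / 3111 = 0.7535
Eligible share of unknowns → 0.7535 × 406 = 305.92
Denom → 2344 + 305.92 = 2649.92
RR3 = 1197 / 2649.92 = 0.4517

45.2%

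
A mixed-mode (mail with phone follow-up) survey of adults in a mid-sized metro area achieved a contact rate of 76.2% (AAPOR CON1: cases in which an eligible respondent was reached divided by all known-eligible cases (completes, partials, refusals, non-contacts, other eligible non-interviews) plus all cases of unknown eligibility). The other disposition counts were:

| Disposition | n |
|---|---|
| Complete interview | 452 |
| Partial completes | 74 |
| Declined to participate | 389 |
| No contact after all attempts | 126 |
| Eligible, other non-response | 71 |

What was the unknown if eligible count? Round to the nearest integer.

Numerator = 452 + 74 + 389 + 71 = 986
CON1 = 986 / D = 0.762
D = 986 / 0.762 = 1294.0
Other denominator terms total 1112
unknown if eligible = 1294.0 − 1112 ≈ 182

182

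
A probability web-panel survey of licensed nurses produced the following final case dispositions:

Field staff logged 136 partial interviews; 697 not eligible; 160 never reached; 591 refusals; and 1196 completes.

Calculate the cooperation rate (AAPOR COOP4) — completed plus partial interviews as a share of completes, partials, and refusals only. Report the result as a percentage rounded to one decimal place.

Top → 1196 + 136 = 1332
Base → 1196 + 136 + 591 = 1923
COOP4 = 1332 / 1923 = 0.6927

69.3%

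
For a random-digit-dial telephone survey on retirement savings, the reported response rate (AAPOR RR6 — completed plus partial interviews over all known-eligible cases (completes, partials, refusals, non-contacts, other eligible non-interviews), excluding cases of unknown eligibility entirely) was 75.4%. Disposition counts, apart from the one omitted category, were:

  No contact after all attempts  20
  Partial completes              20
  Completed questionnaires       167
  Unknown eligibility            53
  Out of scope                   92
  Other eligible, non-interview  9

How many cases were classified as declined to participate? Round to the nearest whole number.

Numerator → 167 + 20 = 187
RR6 = 187 / D = 0.754
D = 187 / 0.754 = 248.0
Remaining denominator categories sum to 216
declined to participate = 248.0 − 216 ≈ 32

32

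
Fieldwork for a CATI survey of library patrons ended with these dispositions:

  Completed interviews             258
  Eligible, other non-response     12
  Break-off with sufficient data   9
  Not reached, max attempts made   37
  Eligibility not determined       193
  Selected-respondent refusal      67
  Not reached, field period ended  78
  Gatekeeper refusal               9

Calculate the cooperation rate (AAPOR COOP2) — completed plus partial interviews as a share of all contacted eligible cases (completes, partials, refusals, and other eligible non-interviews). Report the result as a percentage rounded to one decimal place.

Refused = 9 + 67 = 76
Never reached = 78 + 37 = 115
Top = 258 + 9 = 267
Base = 258 + 9 + 76 + 12 = 355
COOP2 = 267 / 355 = 0.7521

75.2%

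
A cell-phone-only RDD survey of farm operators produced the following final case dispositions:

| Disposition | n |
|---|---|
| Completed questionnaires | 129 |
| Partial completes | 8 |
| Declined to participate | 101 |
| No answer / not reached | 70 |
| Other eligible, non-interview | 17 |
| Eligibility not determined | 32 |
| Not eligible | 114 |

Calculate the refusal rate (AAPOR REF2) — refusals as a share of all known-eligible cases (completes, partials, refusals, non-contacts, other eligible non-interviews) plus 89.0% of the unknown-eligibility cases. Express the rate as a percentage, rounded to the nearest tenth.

28.6%

Top → 101
Known eligible → 129 + 8 + 101 + 70 + 17 = 325
Eligible share of unknowns → 0.8900 × 32 = 28.48
Denominator → 325 + 28.48 = 353.48
REF2 = 101 / 353.48 = 0.2857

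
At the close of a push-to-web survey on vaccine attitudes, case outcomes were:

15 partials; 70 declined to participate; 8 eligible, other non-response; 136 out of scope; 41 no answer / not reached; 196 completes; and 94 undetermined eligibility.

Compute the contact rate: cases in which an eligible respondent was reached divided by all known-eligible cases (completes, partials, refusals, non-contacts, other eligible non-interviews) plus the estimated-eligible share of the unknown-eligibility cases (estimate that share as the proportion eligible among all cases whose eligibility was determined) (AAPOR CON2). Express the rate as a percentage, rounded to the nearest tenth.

72.9%

Num → 196 + 15 + 70 + 8 = 289
Known eligible → 196 + 15 + 70 + 41 + 8 = 330
e = 330 / (330 + 136) = 330 / 466 = 0.7082
e × U → 0.7082 × 94 = 66.57
Base → 330 + 66.57 = 396.57
CON2 = 289 / 396.57 = 0.7287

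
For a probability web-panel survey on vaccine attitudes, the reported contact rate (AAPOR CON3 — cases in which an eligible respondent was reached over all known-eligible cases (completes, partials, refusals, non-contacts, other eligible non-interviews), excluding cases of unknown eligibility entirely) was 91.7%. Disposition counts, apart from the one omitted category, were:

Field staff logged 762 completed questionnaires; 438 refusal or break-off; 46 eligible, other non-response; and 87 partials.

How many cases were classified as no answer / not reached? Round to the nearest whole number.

Num → 762 + 87 + 438 + 46 = 1333
CON3 = 1333 / D = 0.917
D = 1333 / 0.917 = 1453.7
Other denominator terms total 1333
no answer / not reached = 1453.7 − 1333 ≈ 121

121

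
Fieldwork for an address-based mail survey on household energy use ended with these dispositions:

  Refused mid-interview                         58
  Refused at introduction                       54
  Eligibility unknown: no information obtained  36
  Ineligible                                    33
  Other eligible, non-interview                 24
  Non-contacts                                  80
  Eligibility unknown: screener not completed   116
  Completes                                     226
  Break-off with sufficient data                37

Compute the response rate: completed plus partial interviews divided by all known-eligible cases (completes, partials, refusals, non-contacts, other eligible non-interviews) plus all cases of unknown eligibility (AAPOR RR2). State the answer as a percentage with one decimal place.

41.7%

Refused = 54 + 58 = 112
Eligibility not determined = 116 + 36 = 152
Top → 226 + 37 = 263
Base → 226 + 37 + 112 + 80 + 24 + 152 = 631
RR2 = 263 / 631 = 0.4168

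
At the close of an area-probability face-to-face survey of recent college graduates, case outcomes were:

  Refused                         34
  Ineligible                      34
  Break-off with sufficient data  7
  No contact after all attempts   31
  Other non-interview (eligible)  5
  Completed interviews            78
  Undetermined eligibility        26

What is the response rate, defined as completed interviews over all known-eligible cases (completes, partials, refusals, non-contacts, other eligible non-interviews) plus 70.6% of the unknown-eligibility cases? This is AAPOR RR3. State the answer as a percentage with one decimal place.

45.0%

Num → 78
Known eligible → 78 + 7 + 34 + 31 + 5 = 155
Eligible share of unknowns → 0.7060 × 26 = 18.36
Denominator → 155 + 18.36 = 173.36
RR3 = 78 / 173.36 = 0.4499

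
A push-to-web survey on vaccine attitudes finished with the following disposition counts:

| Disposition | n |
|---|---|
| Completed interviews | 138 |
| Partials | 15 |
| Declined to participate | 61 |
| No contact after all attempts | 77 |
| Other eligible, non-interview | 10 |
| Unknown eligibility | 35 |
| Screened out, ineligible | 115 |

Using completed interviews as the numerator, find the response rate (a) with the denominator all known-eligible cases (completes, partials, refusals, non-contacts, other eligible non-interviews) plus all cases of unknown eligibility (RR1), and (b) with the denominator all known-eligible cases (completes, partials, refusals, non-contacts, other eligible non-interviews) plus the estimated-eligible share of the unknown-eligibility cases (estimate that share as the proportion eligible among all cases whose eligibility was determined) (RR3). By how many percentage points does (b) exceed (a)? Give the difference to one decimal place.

1.2

Numerator → 138
Denom → 138 + 15 + 61 + 77 + 10 + 35 = 336
RR1 = 138 / 336 = 0.4107
Known eligible → 138 + 15 + 61 + 77 + 10 = 301
e = 301 / (301 + 115) = 301 / 416 = 0.7236
e × U → 0.7236 × 35 = 25.33
Denom → 301 + 25.33 = 326.33
RR3 = 138 / 326.33 = 0.4229
Difference = 42.29 − 41.07 = 1.22 percentage points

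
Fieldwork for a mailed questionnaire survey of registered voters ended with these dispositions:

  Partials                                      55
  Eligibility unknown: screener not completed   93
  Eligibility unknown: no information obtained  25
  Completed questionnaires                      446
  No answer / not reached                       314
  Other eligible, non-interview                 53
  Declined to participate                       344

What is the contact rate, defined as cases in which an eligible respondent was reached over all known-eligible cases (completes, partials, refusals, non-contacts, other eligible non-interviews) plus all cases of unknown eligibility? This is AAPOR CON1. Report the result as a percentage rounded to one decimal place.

Unknown if eligible = 93 + 25 = 118
Numerator = 446 + 55 + 344 + 53 = 898
Denom = 446 + 55 + 344 + 314 + 53 + 118 = 1330
CON1 = 898 / 1330 = 0.6752

67.5%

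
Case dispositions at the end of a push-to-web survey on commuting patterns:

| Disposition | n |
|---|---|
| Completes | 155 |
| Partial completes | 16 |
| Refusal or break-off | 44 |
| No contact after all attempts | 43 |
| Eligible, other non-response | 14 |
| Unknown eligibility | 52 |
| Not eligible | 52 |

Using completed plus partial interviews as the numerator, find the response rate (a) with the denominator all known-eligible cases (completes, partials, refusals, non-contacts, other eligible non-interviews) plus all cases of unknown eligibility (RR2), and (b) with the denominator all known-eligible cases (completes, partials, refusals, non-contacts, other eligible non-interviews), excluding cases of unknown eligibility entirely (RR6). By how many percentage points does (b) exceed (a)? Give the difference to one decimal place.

10.1

Numerator: 155 + 16 = 171
Denom: 155 + 16 + 44 + 43 + 14 + 52 = 324
RR2 = 171 / 324 = 0.5278
Denom: 155 + 16 + 44 + 43 + 14 = 272
RR6 = 171 / 272 = 0.6287
Difference = 62.87 − 52.78 = 10.09 percentage points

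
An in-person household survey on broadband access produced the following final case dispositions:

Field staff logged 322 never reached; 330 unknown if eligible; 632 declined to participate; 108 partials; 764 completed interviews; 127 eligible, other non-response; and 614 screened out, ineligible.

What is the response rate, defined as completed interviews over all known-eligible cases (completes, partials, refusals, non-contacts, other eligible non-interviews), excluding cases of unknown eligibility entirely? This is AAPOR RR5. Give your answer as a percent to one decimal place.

39.1%

Top = 764
Denom = 764 + 108 + 632 + 322 + 127 = 1953
RR5 = 764 / 1953 = 0.3912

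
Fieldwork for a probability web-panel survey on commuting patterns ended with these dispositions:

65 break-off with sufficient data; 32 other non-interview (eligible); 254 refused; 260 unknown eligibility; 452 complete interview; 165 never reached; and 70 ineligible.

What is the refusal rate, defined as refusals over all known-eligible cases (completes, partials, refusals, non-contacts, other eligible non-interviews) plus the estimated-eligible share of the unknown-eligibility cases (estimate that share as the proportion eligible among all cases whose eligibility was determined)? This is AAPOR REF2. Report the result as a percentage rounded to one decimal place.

21.0%

Numerator → 254
Known eligible → 452 + 65 + 254 + 165 + 32 = 968
e = 968 / (968 + 70) = 968 / 1038 = 0.9326
Eligible share of unknowns → 0.9326 × 260 = 242.48
Denominator → 968 + 242.48 = 1210.48
REF2 = 254 / 1210.48 = 0.2098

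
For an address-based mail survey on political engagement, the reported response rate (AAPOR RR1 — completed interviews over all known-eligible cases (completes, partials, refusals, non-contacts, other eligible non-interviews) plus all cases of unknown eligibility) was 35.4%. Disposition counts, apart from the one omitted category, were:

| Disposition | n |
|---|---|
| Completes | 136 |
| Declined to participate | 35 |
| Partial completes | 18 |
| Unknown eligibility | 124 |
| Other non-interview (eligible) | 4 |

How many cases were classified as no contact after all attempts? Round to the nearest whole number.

RR1 = 136 / D = 0.354
D = 136 / 0.354 = 384.2
Remaining denominator categories sum to 317
no contact after all attempts = 384.2 − 317 ≈ 67

67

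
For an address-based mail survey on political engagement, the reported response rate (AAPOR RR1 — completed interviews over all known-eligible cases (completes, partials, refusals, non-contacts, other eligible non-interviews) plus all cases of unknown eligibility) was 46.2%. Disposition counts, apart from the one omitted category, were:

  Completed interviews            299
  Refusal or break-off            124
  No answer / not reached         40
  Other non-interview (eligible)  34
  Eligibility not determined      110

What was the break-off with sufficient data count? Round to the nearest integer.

40

RR1 = 299 / D = 0.462
D = 299 / 0.462 = 647.2
Rest of base = 607
break-off with sufficient data = 647.2 − 607 ≈ 40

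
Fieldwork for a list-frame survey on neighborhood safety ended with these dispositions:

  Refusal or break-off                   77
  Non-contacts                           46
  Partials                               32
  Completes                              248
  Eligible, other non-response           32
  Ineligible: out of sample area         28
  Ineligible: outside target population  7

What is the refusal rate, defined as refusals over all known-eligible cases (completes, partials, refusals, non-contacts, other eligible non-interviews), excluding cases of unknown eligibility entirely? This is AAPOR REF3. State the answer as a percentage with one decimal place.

17.7%

Screened out, ineligible = 7 + 28 = 35
Top → 77
Denominator → 248 + 32 + 77 + 46 + 32 = 435
REF3 = 77 / 435 = 0.1770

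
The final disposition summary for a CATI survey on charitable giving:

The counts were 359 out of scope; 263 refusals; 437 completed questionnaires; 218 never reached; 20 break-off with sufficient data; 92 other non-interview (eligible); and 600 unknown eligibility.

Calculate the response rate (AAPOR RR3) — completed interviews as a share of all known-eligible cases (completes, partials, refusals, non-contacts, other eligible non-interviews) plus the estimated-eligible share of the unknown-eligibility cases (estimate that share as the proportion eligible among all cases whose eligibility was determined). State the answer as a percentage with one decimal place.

Num = 437
Determined eligible = 437 + 20 + 263 + 218 + 92 = 1030
e = 1030 / (1030 + 359) = 1030 / 1389 = 0.7415
Eligible share of unknowns = 0.7415 × 600 = 444.90
Denom = 1030 + 444.90 = 1474.90
RR3 = 437 / 1474.90 = 0.2963

29.6%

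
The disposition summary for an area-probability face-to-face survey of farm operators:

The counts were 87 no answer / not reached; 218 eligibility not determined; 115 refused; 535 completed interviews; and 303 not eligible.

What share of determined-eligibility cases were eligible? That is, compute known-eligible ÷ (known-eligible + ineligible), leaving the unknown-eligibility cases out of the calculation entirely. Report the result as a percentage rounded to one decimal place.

Eligible (known) → 535 + 115 + 87 = 737
e = 737 / (737 + 303) = 737 / 1040 = 0.7087

70.9%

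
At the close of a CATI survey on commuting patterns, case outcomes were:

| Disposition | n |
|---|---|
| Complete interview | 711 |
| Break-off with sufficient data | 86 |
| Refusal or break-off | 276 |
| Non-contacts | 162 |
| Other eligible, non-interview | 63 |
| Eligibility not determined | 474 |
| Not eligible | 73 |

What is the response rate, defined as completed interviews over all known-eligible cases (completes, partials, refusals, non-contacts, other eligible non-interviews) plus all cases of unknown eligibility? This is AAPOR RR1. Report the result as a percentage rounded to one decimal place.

Top → 711
Denom → 711 + 86 + 276 + 162 + 63 + 474 = 1772
RR1 = 711 / 1772 = 0.4012

40.1%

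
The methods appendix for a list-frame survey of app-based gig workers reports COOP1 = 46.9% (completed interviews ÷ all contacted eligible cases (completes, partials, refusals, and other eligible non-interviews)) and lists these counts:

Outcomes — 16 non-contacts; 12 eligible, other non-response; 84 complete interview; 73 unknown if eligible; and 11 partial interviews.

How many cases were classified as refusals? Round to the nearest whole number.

COOP1 = 84 / D = 0.469
D = 84 / 0.469 = 179.1
Rest of base = 107
refusals = 179.1 − 107 ≈ 72

72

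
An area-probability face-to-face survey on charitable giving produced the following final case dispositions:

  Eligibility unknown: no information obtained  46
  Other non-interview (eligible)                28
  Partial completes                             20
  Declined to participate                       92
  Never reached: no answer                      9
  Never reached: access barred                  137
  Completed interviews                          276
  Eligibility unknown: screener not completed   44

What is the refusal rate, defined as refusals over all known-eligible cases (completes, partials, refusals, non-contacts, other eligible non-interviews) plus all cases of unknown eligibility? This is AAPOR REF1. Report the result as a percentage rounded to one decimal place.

14.1%

Non-contacts = 9 + 137 = 146
Undetermined eligibility = 44 + 46 = 90
Numerator: 92
Denom: 276 + 20 + 92 + 146 + 28 + 90 = 652
REF1 = 92 / 652 = 0.1411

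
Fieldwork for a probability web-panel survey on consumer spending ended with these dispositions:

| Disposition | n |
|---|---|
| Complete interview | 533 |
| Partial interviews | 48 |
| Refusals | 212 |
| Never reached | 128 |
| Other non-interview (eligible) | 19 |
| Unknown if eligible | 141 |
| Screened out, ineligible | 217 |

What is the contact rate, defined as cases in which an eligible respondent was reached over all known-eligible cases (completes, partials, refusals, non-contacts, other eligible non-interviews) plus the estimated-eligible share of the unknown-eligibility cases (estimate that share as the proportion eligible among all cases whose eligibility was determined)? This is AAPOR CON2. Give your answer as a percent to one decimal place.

Top → 533 + 48 + 212 + 19 = 812
Eligible (known) → 533 + 48 + 212 + 128 + 19 = 940
e = 940 / (940 + 217) = 940 / 1157 = 0.8124
Estimated eligible among unknowns → 0.8124 × 141 = 114.55
Denominator → 940 + 114.55 = 1054.55
CON2 = 812 / 1054.55 = 0.7700

77.0%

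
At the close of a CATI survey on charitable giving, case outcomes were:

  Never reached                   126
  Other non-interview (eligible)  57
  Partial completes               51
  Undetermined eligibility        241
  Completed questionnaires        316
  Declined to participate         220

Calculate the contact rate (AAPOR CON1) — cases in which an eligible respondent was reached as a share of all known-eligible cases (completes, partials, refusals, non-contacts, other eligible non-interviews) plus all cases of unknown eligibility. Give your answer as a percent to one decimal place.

63.7%

Numerator → 316 + 51 + 220 + 57 = 644
Denom → 316 + 51 + 220 + 126 + 57 + 241 = 1011
CON1 = 644 / 1011 = 0.6370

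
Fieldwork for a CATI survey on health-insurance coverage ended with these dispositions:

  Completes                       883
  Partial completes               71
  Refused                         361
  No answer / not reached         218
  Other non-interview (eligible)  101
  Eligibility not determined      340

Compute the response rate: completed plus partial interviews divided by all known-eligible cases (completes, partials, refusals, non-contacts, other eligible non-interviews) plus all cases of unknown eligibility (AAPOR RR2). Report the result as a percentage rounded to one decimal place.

48.3%

Numerator: 883 + 71 = 954
Base: 883 + 71 + 361 + 218 + 101 + 340 = 1974
RR2 = 954 / 1974 = 0.4833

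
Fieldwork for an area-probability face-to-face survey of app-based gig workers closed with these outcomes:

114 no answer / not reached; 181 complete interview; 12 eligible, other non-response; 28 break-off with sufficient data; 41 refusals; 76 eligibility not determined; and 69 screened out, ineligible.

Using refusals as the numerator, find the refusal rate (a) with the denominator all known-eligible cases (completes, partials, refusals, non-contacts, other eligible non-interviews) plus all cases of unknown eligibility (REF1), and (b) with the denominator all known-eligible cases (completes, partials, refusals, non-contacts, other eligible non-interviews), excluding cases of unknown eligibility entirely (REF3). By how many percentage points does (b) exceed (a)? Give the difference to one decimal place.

1.8

Numerator: 41
Base: 181 + 28 + 41 + 114 + 12 + 76 = 452
REF1 = 41 / 452 = 0.0907
Base: 181 + 28 + 41 + 114 + 12 = 376
REF3 = 41 / 376 = 0.1090
Difference = 10.90 − 9.07 = 1.83 percentage points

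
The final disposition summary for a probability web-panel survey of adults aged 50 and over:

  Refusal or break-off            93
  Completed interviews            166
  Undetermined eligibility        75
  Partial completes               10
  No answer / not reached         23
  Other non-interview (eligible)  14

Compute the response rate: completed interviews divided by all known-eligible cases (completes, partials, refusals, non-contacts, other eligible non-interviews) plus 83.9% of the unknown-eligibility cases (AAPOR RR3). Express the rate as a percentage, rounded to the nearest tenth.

Numerator → 166
Known eligible → 166 + 10 + 93 + 23 + 14 = 306
Estimated eligible among unknowns → 0.8390 × 75 = 62.92
Base → 306 + 62.92 = 368.92
RR3 = 166 / 368.92 = 0.4500

45.0%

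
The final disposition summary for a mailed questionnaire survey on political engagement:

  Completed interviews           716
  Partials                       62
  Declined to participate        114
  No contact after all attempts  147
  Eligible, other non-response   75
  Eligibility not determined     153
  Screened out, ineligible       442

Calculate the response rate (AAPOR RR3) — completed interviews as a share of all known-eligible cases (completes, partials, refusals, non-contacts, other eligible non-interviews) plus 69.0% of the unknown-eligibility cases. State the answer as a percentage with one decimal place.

Numerator → 716
Known eligible → 716 + 62 + 114 + 147 + 75 = 1114
e × U → 0.6900 × 153 = 105.57
Base → 1114 + 105.57 = 1219.57
RR3 = 716 / 1219.57 = 0.5871

58.7%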